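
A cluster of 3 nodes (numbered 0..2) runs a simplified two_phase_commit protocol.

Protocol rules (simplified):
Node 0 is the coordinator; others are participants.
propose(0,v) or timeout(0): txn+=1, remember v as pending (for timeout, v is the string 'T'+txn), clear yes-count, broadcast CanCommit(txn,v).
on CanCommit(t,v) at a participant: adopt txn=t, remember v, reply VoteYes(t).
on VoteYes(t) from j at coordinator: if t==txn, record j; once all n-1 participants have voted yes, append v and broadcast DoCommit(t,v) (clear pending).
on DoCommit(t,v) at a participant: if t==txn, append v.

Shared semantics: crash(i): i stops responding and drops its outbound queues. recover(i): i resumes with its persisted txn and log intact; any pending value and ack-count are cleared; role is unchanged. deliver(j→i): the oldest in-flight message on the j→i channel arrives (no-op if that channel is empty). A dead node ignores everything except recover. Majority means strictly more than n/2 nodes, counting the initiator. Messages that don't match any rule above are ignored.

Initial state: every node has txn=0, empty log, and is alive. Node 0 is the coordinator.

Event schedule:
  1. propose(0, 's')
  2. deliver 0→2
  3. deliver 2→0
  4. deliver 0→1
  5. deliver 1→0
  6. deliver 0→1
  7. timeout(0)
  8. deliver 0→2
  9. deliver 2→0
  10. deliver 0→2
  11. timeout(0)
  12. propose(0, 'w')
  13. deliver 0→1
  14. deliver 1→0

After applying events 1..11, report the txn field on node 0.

e1 propose(0,'s'): 0[coor,t=1,-]
e2 deliver 0→2: 2[part,t=1,-]
e3 deliver 2→0: ·
e4 deliver 0→1: 1[part,t=1,-]
e5 deliver 1→0: 0[coor,t=1,s]
e6 deliver 0→1: 1[part,t=1,s]
e7 timeout(0): 0[coor,t=2,s]
e8 deliver 0→2: 2[part,t=1,s]
e9 deliver 2→0: ·
e10 deliver 0→2: 2[part,t=2,s]
e11 timeout(0): 0[coor,t=3,s]

3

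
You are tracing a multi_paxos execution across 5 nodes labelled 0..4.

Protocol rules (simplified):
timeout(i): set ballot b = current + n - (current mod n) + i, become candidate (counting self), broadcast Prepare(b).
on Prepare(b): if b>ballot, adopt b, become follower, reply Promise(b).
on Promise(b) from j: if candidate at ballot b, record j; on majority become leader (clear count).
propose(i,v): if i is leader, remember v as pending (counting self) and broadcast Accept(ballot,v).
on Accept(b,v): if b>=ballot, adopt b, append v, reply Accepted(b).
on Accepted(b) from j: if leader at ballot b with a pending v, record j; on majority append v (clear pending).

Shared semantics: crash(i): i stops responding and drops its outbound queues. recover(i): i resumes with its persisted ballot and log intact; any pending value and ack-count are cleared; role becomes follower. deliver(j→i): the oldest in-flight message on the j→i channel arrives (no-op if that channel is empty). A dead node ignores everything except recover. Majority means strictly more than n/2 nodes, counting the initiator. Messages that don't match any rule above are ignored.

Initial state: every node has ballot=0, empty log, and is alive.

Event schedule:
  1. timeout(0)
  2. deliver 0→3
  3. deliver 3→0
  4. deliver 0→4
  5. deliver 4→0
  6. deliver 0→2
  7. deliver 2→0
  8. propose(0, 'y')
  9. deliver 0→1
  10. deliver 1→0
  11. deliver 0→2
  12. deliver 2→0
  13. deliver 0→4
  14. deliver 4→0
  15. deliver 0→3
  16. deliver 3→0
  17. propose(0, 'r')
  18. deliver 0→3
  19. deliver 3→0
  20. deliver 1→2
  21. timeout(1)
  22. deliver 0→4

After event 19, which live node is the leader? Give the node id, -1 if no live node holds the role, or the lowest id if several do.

0

1. timeout(0):  <0:cand b5 ->
2. deliver 0→3:  <3:foll b5 ->
3. deliver 3→0:  nop
4. deliver 0→4:  <4:foll b5 ->
5. deliver 4→0:  <0:lead b5 ->
6. deliver 0→2:  <2:foll b5 ->
7. deliver 2→0:  nop
8. propose(0,'y'):  nop
9. deliver 0→1:  <1:foll b5 ->
10. deliver 1→0:  nop
11. deliver 0→2:  <2:foll b5 y>
12. deliver 2→0:  nop
13. deliver 0→4:  <4:foll b5 y>
14. deliver 4→0:  <0:lead b5 y>
15. deliver 0→3:  <3:foll b5 y>
16. deliver 3→0:  nop
17. propose(0,'r'):  nop
18. deliver 0→3:  <3:foll b5 y,r>
19. deliver 3→0:  nop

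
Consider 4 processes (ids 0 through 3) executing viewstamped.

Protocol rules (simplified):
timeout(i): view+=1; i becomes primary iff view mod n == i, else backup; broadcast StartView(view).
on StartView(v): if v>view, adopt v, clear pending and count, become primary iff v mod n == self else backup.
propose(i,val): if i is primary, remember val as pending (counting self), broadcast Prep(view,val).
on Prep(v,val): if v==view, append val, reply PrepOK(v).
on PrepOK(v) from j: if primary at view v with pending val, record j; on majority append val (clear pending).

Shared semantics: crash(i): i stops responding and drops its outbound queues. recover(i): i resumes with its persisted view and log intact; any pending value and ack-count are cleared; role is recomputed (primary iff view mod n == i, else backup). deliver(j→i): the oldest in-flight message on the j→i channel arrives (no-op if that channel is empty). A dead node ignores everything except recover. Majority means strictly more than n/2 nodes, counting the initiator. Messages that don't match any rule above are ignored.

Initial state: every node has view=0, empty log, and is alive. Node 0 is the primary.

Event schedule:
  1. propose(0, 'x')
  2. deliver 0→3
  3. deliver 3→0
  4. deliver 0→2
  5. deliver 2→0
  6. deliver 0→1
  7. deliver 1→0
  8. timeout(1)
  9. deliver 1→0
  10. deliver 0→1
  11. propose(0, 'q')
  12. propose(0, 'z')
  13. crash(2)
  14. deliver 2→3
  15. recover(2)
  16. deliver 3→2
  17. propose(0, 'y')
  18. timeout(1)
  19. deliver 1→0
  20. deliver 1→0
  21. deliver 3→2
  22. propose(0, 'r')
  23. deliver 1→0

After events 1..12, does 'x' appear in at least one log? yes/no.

yes

1. propose(0,'x'):  nop
2. deliver 0→3:  <3:back v0 x>
3. deliver 3→0:  nop
4. deliver 0→2:  <2:back v0 x>
5. deliver 2→0:  <0:prim v0 x>
6. deliver 0→1:  <1:back v0 x>
7. deliver 1→0:  nop
8. timeout(1):  <1:prim v1 x>
9. deliver 1→0:  <0:back v1 x>
10. deliver 0→1:  nop
11. propose(0,'q'):  nop
12. propose(0,'z'):  nop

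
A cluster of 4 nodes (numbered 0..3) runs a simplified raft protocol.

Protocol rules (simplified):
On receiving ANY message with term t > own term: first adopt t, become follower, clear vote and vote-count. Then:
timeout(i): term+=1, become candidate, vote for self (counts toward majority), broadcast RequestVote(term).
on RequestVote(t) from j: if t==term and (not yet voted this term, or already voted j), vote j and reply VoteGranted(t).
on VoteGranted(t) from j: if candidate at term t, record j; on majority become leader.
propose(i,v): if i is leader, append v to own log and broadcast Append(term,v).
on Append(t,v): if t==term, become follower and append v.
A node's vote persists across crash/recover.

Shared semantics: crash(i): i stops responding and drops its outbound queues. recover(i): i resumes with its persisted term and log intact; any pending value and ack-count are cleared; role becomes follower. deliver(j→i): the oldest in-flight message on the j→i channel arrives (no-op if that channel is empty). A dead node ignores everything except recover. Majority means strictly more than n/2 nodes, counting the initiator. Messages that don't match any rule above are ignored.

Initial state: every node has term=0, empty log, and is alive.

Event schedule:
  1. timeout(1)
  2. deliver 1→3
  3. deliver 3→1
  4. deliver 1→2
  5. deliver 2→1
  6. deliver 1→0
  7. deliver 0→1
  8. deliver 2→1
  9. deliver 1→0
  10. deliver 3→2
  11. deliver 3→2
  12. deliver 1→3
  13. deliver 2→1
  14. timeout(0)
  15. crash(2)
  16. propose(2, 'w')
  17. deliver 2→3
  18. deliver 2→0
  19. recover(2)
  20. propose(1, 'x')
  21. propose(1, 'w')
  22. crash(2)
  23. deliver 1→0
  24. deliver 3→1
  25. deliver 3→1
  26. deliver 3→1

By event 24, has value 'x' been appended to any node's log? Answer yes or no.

yes

step 1 timeout(1): 1={cand,t=1,log=-}
step 2 deliver 1→3: 3={foll,t=1,log=-}
step 3 deliver 3→1: —
step 4 deliver 1→2: 2={foll,t=1,log=-}
step 5 deliver 2→1: 1={lead,t=1,log=-}
step 6 deliver 1→0: 0={foll,t=1,log=-}
step 7 deliver 0→1: —
step 8 deliver 2→1: —
step 9 deliver 1→0: —
step 10 deliver 3→2: —
step 11 deliver 3→2: —
step 12 deliver 1→3: —
step 13 deliver 2→1: —
step 14 timeout(0): 0={cand,t=2,log=-}
step 15 crash(2): 2={✗foll,t=1,log=-}
step 16 propose(2,'w'): —
step 17 deliver 2→3: —
step 18 deliver 2→0: —
step 19 recover(2): 2={foll,t=1,log=-}
step 20 propose(1,'x'): 1={lead,t=1,log=x}
step 21 propose(1,'w'): 1={lead,t=1,log=x,w}
step 22 crash(2): 2={✗foll,t=1,log=-}
step 23 deliver 1→0: —
step 24 deliver 3→1: —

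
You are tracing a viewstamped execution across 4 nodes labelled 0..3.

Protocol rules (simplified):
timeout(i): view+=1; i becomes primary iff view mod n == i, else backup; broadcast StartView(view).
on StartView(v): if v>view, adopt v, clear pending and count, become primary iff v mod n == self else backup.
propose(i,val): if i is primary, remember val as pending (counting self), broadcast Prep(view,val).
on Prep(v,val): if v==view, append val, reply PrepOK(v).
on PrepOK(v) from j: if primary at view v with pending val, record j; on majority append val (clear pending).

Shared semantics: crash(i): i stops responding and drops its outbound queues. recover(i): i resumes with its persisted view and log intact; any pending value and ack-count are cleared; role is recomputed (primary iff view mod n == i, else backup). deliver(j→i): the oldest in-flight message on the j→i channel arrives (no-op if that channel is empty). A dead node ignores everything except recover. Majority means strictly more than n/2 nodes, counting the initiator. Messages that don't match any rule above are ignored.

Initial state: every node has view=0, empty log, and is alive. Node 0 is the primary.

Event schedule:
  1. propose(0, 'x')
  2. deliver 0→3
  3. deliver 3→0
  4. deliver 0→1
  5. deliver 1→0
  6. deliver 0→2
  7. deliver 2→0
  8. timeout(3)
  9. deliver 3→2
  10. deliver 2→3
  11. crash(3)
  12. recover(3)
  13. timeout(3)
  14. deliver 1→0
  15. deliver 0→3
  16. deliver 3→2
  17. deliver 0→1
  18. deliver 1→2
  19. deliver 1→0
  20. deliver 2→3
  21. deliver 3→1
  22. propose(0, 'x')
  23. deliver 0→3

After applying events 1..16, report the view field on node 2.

[1] propose(0,'x') → ∅
[2] deliver 0→3 → N3(back v0 [x])
[3] deliver 3→0 → ∅
[4] deliver 0→1 → N1(back v0 [x])
[5] deliver 1→0 → N0(prim v0 [x])
[6] deliver 0→2 → N2(back v0 [x])
[7] deliver 2→0 → ∅
[8] timeout(3) → N3(back v1 [x])
[9] deliver 3→2 → N2(back v1 [x])
[10] deliver 2→3 → ∅
[11] crash(3) → N3(✗back v1 [x])
[12] recover(3) → N3(back v1 [x])
[13] timeout(3) → N3(back v2 [x])
[14] deliver 1→0 → ∅
[15] deliver 0→3 → ∅
[16] deliver 3→2 → N2(prim v2 [x])

2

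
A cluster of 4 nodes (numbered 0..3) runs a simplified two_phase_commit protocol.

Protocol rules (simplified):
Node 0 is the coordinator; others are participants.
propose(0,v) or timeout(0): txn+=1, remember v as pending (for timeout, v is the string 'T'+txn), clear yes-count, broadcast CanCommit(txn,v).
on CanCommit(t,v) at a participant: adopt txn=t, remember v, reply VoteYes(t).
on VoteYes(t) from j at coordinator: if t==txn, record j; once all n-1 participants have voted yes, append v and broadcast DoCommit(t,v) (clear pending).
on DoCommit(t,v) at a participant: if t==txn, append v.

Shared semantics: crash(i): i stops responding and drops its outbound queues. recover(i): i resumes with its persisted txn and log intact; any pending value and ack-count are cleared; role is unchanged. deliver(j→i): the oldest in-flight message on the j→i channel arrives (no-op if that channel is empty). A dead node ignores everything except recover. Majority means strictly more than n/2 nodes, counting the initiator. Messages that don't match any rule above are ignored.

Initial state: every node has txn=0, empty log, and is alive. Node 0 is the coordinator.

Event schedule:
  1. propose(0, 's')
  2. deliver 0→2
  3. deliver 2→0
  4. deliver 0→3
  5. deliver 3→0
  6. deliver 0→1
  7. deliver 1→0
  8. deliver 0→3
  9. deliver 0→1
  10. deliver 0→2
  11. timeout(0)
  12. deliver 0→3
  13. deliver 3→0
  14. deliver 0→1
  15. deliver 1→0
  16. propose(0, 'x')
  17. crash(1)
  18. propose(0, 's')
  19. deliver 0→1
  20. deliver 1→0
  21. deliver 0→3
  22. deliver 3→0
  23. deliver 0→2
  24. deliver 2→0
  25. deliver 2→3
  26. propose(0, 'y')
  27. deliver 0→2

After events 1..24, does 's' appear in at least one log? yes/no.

yes

[1] propose(0,'s') → N0(coor t1 [-])
[2] deliver 0→2 → N2(part t1 [-])
[3] deliver 2→0 → ∅
[4] deliver 0→3 → N3(part t1 [-])
[5] deliver 3→0 → ∅
[6] deliver 0→1 → N1(part t1 [-])
[7] deliver 1→0 → N0(coor t1 [s])
[8] deliver 0→3 → N3(part t1 [s])
[9] deliver 0→1 → N1(part t1 [s])
[10] deliver 0→2 → N2(part t1 [s])
[11] timeout(0) → N0(coor t2 [s])
[12] deliver 0→3 → N3(part t2 [s])
[13] deliver 3→0 → ∅
[14] deliver 0→1 → N1(part t2 [s])
[15] deliver 1→0 → ∅
[16] propose(0,'x') → N0(coor t3 [s])
[17] crash(1) → N1(✗part t2 [s])
[18] propose(0,'s') → N0(coor t4 [s])
[19] deliver 0→1 → ∅
[20] deliver 1→0 → ∅
[21] deliver 0→3 → N3(part t3 [s])
[22] deliver 3→0 → ∅
[23] deliver 0→2 → N2(part t2 [s])
[24] deliver 2→0 → ∅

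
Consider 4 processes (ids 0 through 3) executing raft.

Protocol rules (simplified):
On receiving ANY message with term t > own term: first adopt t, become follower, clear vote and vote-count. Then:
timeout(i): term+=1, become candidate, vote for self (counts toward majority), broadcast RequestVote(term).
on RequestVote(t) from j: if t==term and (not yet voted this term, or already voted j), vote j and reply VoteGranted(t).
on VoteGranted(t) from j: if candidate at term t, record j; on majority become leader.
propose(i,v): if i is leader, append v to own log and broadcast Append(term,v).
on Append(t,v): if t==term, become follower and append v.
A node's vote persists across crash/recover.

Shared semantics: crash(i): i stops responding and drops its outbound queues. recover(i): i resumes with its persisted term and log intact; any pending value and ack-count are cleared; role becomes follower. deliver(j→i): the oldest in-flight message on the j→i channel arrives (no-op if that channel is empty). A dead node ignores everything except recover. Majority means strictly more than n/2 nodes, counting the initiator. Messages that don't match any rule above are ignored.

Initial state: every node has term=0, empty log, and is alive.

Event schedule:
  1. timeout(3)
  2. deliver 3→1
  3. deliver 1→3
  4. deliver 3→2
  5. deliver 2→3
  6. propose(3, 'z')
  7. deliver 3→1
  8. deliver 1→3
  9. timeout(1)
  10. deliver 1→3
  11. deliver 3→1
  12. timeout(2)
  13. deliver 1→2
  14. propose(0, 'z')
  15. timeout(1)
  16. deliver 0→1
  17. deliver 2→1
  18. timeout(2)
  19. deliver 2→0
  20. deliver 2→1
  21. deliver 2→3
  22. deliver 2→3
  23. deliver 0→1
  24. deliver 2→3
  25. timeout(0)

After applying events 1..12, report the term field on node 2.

after 1 — timeout(3): n3:cand/t1/[-]
after 2 — deliver 3→1: n1:foll/t1/[-]
after 3 — deliver 1→3: ·
after 4 — deliver 3→2: n2:foll/t1/[-]
after 5 — deliver 2→3: n3:lead/t1/[-]
after 6 — propose(3,'z'): n3:lead/t1/[z]
after 7 — deliver 3→1: n1:foll/t1/[z]
after 8 — deliver 1→3: ·
after 9 — timeout(1): n1:cand/t2/[z]
after 10 — deliver 1→3: n3:foll/t2/[z]
after 11 — deliver 3→1: ·
after 12 — timeout(2): n2:cand/t2/[-]

2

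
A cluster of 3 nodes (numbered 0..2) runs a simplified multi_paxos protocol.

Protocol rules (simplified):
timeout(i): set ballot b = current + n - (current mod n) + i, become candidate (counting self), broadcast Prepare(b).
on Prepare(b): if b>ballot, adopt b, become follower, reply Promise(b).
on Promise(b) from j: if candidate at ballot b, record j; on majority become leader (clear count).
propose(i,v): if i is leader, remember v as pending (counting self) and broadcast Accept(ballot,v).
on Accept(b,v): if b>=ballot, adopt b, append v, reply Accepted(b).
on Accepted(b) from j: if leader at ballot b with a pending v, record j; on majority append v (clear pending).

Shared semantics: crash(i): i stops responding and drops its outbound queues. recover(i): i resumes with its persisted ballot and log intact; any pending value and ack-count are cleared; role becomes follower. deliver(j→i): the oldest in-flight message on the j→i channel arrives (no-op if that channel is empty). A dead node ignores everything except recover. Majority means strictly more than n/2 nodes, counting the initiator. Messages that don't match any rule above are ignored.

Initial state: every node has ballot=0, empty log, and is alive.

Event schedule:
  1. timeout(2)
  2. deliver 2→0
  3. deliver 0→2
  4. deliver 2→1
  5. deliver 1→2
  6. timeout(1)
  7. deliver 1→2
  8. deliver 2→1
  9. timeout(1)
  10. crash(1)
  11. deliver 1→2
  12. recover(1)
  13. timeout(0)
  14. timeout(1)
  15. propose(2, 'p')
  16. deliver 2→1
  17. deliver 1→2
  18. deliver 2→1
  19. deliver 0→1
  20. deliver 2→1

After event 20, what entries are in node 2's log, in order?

[1] timeout(2) → N2(cand b5 [-])
[2] deliver 2→0 → N0(foll b5 [-])
[3] deliver 0→2 → N2(lead b5 [-])
[4] deliver 2→1 → N1(foll b5 [-])
[5] deliver 1→2 → ∅
[6] timeout(1) → N1(cand b7 [-])
[7] deliver 1→2 → N2(foll b7 [-])
[8] deliver 2→1 → N1(lead b7 [-])
[9] timeout(1) → N1(cand b10 [-])
[10] crash(1) → N1(✗cand b10 [-])
[11] deliver 1→2 → ∅
[12] recover(1) → N1(foll b10 [-])
[13] timeout(0) → N0(cand b6 [-])
[14] timeout(1) → N1(cand b13 [-])
[15] propose(2,'p') → ∅
[16] deliver 2→1 → ∅
[17] deliver 1→2 → N2(foll b13 [-])
[18] deliver 2→1 → N1(lead b13 [-])
[19] deliver 0→1 → ∅
[20] deliver 2→1 → ∅

empty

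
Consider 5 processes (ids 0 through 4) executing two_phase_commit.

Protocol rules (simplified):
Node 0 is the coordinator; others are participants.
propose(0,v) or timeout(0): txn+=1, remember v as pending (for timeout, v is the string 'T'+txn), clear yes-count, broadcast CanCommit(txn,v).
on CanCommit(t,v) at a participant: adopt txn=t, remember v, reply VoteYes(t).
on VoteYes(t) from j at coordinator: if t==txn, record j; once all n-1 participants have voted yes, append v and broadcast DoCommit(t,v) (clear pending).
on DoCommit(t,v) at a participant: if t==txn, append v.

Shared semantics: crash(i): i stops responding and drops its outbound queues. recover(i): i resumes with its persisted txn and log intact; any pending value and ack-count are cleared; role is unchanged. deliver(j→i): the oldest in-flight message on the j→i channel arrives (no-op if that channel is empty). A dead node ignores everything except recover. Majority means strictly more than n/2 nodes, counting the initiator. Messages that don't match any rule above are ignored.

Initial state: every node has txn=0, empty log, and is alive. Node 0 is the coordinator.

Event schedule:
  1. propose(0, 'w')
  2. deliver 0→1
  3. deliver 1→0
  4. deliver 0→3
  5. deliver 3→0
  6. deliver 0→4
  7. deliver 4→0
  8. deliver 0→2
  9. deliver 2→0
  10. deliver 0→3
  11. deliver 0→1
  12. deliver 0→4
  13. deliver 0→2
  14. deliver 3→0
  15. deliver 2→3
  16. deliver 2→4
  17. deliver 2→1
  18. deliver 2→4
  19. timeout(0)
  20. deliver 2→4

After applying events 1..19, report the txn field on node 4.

1. propose(0,'w'):  <0:coor t1 ->
2. deliver 0→1:  <1:part t1 ->
3. deliver 1→0:  nop
4. deliver 0→3:  <3:part t1 ->
5. deliver 3→0:  nop
6. deliver 0→4:  <4:part t1 ->
7. deliver 4→0:  nop
8. deliver 0→2:  <2:part t1 ->
9. deliver 2→0:  <0:coor t1 w>
10. deliver 0→3:  <3:part t1 w>
11. deliver 0→1:  <1:part t1 w>
12. deliver 0→4:  <4:part t1 w>
13. deliver 0→2:  <2:part t1 w>
14. deliver 3→0:  nop
15. deliver 2→3:  nop
16. deliver 2→4:  nop
17. deliver 2→1:  nop
18. deliver 2→4:  nop
19. timeout(0):  <0:coor t2 w>

1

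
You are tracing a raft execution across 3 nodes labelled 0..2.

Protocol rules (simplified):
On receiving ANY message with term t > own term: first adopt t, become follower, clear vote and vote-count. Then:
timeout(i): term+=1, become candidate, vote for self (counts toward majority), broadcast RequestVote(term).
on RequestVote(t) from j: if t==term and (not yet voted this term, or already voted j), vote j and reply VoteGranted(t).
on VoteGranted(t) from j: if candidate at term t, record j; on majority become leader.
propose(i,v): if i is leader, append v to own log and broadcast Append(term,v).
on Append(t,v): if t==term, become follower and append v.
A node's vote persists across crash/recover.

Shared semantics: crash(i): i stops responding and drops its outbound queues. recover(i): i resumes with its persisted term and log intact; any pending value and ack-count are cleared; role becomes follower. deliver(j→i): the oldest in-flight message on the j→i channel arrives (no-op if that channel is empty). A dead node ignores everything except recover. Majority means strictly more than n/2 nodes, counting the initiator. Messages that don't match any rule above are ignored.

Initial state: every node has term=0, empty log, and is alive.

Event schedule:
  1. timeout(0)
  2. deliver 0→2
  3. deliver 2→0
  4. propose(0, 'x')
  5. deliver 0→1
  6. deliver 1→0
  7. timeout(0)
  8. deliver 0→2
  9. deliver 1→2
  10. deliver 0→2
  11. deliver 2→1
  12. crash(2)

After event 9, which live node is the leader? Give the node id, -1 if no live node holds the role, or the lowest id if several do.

-1

[1] timeout(0) → N0(cand t1 [-])
[2] deliver 0→2 → N2(foll t1 [-])
[3] deliver 2→0 → N0(lead t1 [-])
[4] propose(0,'x') → N0(lead t1 [x])
[5] deliver 0→1 → N1(foll t1 [-])
[6] deliver 1→0 → ∅
[7] timeout(0) → N0(cand t2 [x])
[8] deliver 0→2 → N2(foll t1 [x])
[9] deliver 1→2 → ∅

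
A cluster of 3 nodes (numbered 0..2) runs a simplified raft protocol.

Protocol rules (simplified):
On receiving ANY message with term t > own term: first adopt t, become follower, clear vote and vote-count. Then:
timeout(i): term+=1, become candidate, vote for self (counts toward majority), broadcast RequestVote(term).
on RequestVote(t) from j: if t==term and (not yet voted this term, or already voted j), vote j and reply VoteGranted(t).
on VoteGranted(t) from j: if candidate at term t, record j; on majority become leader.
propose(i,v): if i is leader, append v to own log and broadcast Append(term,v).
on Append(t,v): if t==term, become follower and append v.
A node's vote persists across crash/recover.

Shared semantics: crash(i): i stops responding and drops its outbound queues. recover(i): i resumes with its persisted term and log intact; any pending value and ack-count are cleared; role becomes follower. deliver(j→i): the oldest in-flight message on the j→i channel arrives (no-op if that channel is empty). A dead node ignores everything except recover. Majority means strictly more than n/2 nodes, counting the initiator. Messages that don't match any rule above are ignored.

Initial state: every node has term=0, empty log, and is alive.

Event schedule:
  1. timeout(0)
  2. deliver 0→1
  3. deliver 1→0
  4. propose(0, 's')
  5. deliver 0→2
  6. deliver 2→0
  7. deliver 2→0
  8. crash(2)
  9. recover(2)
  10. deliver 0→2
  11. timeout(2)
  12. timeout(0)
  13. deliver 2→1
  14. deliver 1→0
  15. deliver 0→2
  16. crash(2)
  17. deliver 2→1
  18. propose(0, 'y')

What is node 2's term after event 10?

1

after 1 — timeout(0): n0:cand/t1/[-]
after 2 — deliver 0→1: n1:foll/t1/[-]
after 3 — deliver 1→0: n0:lead/t1/[-]
after 4 — propose(0,'s'): n0:lead/t1/[s]
after 5 — deliver 0→2: n2:foll/t1/[-]
after 6 — deliver 2→0: ·
after 7 — deliver 2→0: ·
after 8 — crash(2): n2:✗foll/t1/[-]
after 9 — recover(2): n2:foll/t1/[-]
after 10 — deliver 0→2: n2:foll/t1/[s]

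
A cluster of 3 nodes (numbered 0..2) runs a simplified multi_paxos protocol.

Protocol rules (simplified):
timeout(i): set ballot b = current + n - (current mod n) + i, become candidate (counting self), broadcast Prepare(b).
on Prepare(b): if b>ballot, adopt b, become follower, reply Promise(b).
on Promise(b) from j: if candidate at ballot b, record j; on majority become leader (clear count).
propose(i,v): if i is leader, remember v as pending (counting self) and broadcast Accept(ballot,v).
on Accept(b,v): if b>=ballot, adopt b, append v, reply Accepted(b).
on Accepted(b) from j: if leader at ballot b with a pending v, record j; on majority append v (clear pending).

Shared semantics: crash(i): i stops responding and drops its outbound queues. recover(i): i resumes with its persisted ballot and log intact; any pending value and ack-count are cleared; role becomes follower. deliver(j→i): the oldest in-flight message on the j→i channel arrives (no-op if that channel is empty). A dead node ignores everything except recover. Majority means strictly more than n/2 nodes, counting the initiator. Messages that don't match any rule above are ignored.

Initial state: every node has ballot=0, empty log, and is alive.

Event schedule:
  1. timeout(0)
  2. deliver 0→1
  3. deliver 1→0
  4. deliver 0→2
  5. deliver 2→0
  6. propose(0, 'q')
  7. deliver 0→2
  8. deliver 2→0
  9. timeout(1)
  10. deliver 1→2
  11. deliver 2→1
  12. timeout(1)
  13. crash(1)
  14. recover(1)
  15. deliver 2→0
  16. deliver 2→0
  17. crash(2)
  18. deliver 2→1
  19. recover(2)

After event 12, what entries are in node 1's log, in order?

empty

after 1 — timeout(0): n0:cand/b3/[-]
after 2 — deliver 0→1: n1:foll/b3/[-]
after 3 — deliver 1→0: n0:lead/b3/[-]
after 4 — deliver 0→2: n2:foll/b3/[-]
after 5 — deliver 2→0: ·
after 6 — propose(0,'q'): ·
after 7 — deliver 0→2: n2:foll/b3/[q]
after 8 — deliver 2→0: n0:lead/b3/[q]
after 9 — timeout(1): n1:cand/b7/[-]
after 10 — deliver 1→2: n2:foll/b7/[q]
after 11 — deliver 2→1: n1:lead/b7/[-]
after 12 — timeout(1): n1:cand/b10/[-]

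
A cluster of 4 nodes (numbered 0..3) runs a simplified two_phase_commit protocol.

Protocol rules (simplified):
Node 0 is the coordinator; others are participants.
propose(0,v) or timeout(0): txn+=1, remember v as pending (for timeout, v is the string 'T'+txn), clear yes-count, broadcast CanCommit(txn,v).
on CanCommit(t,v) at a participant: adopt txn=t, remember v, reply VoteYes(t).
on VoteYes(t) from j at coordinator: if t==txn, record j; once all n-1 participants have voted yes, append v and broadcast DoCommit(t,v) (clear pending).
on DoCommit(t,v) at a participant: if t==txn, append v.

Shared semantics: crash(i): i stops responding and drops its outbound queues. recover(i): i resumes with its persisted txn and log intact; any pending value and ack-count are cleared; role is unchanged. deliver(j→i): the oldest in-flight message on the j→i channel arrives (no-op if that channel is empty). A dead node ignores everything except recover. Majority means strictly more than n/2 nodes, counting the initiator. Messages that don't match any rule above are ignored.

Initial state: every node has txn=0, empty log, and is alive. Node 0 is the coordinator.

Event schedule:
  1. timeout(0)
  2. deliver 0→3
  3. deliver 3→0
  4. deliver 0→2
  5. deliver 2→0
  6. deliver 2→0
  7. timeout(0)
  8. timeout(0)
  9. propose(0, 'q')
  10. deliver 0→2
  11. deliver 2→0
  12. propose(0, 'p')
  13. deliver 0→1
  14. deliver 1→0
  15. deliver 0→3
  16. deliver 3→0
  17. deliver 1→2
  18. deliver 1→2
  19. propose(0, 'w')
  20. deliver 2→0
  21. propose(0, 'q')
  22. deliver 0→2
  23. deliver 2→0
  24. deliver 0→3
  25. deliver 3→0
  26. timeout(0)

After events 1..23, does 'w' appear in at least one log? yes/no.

no

1. timeout(0):  <0:coor t1 ->
2. deliver 0→3:  <3:part t1 ->
3. deliver 3→0:  nop
4. deliver 0→2:  <2:part t1 ->
5. deliver 2→0:  nop
6. deliver 2→0:  nop
7. timeout(0):  <0:coor t2 ->
8. timeout(0):  <0:coor t3 ->
9. propose(0,'q'):  <0:coor t4 ->
10. deliver 0→2:  <2:part t2 ->
11. deliver 2→0:  nop
12. propose(0,'p'):  <0:coor t5 ->
13. deliver 0→1:  <1:part t1 ->
14. deliver 1→0:  nop
15. deliver 0→3:  <3:part t2 ->
16. deliver 3→0:  nop
17. deliver 1→2:  nop
18. deliver 1→2:  nop
19. propose(0,'w'):  <0:coor t6 ->
20. deliver 2→0:  nop
21. propose(0,'q'):  <0:coor t7 ->
22. deliver 0→2:  <2:part t3 ->
23. deliver 2→0:  nop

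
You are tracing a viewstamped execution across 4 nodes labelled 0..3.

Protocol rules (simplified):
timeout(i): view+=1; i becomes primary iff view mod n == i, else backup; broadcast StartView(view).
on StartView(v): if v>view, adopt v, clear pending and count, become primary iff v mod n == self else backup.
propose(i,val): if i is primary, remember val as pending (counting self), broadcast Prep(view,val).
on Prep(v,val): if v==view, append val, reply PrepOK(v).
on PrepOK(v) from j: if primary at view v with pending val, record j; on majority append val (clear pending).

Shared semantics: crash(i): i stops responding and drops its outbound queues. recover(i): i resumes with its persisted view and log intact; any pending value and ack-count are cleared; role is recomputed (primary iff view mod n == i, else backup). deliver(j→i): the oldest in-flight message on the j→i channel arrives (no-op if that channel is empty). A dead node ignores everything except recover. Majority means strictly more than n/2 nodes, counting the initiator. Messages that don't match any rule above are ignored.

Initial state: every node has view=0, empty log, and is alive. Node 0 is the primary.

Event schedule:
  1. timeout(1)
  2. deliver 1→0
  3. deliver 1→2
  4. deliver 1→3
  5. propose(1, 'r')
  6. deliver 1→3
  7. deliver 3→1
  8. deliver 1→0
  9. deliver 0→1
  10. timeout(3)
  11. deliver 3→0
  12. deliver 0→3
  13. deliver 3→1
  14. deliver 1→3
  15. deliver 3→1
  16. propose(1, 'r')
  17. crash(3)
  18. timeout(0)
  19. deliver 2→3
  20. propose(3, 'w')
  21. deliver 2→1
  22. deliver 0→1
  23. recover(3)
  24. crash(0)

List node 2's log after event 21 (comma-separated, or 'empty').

step 1 timeout(1): 1={prim,v=1,log=-}
step 2 deliver 1→0: 0={back,v=1,log=-}
step 3 deliver 1→2: 2={back,v=1,log=-}
step 4 deliver 1→3: 3={back,v=1,log=-}
step 5 propose(1,'r'): —
step 6 deliver 1→3: 3={back,v=1,log=r}
step 7 deliver 3→1: —
step 8 deliver 1→0: 0={back,v=1,log=r}
step 9 deliver 0→1: 1={prim,v=1,log=r}
step 10 timeout(3): 3={back,v=2,log=r}
step 11 deliver 3→0: 0={back,v=2,log=r}
step 12 deliver 0→3: —
step 13 deliver 3→1: 1={back,v=2,log=r}
step 14 deliver 1→3: —
step 15 deliver 3→1: —
step 16 propose(1,'r'): —
step 17 crash(3): 3={✗back,v=2,log=r}
step 18 timeout(0): 0={back,v=3,log=r}
step 19 deliver 2→3: —
step 20 propose(3,'w'): —
step 21 deliver 2→1: —

empty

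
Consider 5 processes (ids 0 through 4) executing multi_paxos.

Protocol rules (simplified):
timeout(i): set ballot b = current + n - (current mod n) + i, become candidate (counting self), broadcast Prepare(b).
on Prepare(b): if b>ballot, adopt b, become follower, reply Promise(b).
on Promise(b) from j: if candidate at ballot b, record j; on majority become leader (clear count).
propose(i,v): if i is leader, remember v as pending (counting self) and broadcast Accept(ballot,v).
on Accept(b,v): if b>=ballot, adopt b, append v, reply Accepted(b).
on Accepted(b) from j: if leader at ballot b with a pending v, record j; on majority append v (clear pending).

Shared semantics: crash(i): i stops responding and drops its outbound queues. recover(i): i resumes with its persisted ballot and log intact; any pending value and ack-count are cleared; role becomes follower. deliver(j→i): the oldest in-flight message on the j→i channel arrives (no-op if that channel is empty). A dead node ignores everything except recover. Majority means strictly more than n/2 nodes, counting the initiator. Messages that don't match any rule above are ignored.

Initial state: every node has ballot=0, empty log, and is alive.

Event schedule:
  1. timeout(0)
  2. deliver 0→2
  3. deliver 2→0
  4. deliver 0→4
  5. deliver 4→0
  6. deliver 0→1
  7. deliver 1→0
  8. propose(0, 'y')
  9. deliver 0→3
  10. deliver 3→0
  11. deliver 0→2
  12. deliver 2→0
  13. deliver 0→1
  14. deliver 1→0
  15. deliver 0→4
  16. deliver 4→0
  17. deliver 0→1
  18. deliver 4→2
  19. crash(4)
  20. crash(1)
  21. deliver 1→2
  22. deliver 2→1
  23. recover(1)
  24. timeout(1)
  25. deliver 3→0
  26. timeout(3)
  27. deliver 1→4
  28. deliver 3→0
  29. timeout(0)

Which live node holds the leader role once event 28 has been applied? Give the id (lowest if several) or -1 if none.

-1

step 1 timeout(0): 0={cand,b=5,log=-}
step 2 deliver 0→2: 2={foll,b=5,log=-}
step 3 deliver 2→0: —
step 4 deliver 0→4: 4={foll,b=5,log=-}
step 5 deliver 4→0: 0={lead,b=5,log=-}
step 6 deliver 0→1: 1={foll,b=5,log=-}
step 7 deliver 1→0: —
step 8 propose(0,'y'): —
step 9 deliver 0→3: 3={foll,b=5,log=-}
step 10 deliver 3→0: —
step 11 deliver 0→2: 2={foll,b=5,log=y}
step 12 deliver 2→0: —
step 13 deliver 0→1: 1={foll,b=5,log=y}
step 14 deliver 1→0: 0={lead,b=5,log=y}
step 15 deliver 0→4: 4={foll,b=5,log=y}
step 16 deliver 4→0: —
step 17 deliver 0→1: —
step 18 deliver 4→2: —
step 19 crash(4): 4={✗foll,b=5,log=y}
step 20 crash(1): 1={✗foll,b=5,log=y}
step 21 deliver 1→2: —
step 22 deliver 2→1: —
step 23 recover(1): 1={foll,b=5,log=y}
step 24 timeout(1): 1={cand,b=11,log=y}
step 25 deliver 3→0: —
step 26 timeout(3): 3={cand,b=13,log=-}
step 27 deliver 1→4: —
step 28 deliver 3→0: 0={foll,b=13,log=y}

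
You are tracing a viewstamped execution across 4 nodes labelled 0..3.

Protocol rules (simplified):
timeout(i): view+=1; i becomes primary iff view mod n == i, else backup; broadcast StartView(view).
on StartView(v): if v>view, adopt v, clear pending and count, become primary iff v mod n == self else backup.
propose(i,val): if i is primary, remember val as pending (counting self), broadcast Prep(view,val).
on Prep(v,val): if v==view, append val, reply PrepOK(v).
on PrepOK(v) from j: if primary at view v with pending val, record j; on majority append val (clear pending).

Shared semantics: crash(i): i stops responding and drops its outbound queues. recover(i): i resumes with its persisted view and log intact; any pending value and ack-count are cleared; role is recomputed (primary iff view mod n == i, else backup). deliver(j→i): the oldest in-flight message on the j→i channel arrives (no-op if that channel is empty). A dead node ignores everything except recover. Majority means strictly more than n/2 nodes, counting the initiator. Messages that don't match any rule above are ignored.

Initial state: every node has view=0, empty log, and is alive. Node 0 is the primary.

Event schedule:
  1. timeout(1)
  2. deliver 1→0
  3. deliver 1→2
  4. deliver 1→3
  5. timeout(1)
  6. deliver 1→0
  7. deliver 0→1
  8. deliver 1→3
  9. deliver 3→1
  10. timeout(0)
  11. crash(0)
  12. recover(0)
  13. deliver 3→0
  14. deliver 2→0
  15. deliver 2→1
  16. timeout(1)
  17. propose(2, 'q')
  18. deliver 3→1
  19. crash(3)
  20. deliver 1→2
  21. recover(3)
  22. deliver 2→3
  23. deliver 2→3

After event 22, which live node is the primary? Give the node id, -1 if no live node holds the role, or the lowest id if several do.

e1 timeout(1): 1[prim,v=1,-]
e2 deliver 1→0: 0[back,v=1,-]
e3 deliver 1→2: 2[back,v=1,-]
e4 deliver 1→3: 3[back,v=1,-]
e5 timeout(1): 1[back,v=2,-]
e6 deliver 1→0: 0[back,v=2,-]
e7 deliver 0→1: ·
e8 deliver 1→3: 3[back,v=2,-]
e9 deliver 3→1: ·
e10 timeout(0): 0[back,v=3,-]
e11 crash(0): 0[✗back,v=3,-]
e12 recover(0): 0[back,v=3,-]
e13 deliver 3→0: ·
e14 deliver 2→0: ·
e15 deliver 2→1: ·
e16 timeout(1): 1[back,v=3,-]
e17 propose(2,'q'): ·
e18 deliver 3→1: ·
e19 crash(3): 3[✗back,v=2,-]
e20 deliver 1→2: 2[prim,v=2,-]
e21 recover(3): 3[back,v=2,-]
e22 deliver 2→3: ·

2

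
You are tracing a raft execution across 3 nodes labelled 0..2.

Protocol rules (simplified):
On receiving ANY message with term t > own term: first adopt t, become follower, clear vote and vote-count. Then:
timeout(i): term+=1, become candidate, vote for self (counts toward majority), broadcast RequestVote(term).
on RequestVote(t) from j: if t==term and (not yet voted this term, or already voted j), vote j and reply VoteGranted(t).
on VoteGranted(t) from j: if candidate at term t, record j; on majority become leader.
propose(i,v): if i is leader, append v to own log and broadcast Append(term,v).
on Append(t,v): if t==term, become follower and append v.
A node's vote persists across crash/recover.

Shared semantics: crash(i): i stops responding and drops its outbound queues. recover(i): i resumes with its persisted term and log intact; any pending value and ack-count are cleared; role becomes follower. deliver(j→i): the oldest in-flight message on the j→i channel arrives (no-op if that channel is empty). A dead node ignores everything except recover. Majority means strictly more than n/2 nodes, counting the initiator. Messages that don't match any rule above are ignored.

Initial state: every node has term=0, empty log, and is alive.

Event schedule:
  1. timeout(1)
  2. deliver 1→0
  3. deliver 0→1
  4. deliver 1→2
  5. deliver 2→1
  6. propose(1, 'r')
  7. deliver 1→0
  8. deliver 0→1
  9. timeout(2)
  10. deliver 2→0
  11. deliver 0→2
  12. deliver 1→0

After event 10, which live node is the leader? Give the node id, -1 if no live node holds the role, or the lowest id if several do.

1

step 1 timeout(1): 1={cand,t=1,log=-}
step 2 deliver 1→0: 0={foll,t=1,log=-}
step 3 deliver 0→1: 1={lead,t=1,log=-}
step 4 deliver 1→2: 2={foll,t=1,log=-}
step 5 deliver 2→1: —
step 6 propose(1,'r'): 1={lead,t=1,log=r}
step 7 deliver 1→0: 0={foll,t=1,log=r}
step 8 deliver 0→1: —
step 9 timeout(2): 2={cand,t=2,log=-}
step 10 deliver 2→0: 0={foll,t=2,log=r}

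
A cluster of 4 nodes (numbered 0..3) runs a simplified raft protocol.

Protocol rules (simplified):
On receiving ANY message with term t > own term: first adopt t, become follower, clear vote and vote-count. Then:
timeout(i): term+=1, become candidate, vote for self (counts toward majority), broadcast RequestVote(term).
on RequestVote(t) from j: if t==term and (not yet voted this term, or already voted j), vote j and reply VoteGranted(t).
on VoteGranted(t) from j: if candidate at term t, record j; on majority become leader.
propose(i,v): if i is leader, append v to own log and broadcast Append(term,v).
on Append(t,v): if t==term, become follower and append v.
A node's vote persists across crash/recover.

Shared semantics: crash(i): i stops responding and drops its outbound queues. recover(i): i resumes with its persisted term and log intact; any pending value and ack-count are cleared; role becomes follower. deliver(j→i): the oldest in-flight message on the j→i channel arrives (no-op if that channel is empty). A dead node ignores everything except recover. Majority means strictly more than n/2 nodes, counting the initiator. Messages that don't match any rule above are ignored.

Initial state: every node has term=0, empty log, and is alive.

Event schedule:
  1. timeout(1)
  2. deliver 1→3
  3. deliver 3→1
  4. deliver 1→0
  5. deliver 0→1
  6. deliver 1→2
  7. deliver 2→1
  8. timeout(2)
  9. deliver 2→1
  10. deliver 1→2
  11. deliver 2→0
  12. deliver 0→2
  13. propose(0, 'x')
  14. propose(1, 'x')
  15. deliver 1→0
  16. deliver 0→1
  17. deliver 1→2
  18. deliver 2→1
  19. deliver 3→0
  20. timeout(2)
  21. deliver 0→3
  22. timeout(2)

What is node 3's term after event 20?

1

[1] timeout(1) → N1(cand t1 [-])
[2] deliver 1→3 → N3(foll t1 [-])
[3] deliver 3→1 → ∅
[4] deliver 1→0 → N0(foll t1 [-])
[5] deliver 0→1 → N1(lead t1 [-])
[6] deliver 1→2 → N2(foll t1 [-])
[7] deliver 2→1 → ∅
[8] timeout(2) → N2(cand t2 [-])
[9] deliver 2→1 → N1(foll t2 [-])
[10] deliver 1→2 → ∅
[11] deliver 2→0 → N0(foll t2 [-])
[12] deliver 0→2 → N2(lead t2 [-])
[13] propose(0,'x') → ∅
[14] propose(1,'x') → ∅
[15] deliver 1→0 → ∅
[16] deliver 0→1 → ∅
[17] deliver 1→2 → ∅
[18] deliver 2→1 → ∅
[19] deliver 3→0 → ∅
[20] timeout(2) → N2(cand t3 [-])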